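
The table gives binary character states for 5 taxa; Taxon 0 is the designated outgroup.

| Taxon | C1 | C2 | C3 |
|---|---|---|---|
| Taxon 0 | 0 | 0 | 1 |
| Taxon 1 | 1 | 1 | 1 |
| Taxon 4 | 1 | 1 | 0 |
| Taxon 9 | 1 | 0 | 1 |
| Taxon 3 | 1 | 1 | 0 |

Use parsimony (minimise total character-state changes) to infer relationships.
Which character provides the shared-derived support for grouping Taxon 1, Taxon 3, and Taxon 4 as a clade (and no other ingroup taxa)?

Character polarity is set by the outgroup: the derived state is whichever differs from the outgroup's state, so for C3 the derived state is '0', and for the remaining characters it is '1'.
C1 (derived state '1') is shared by all ingroup taxa — unites the whole ingroup.
Only Taxon 1, Taxon 3, and Taxon 4 show the derived state '1' for C2, supporting them as a clade.
C3: derived state '0' in Taxon 3 and Taxon 4 only — synapomorphy for {Taxon 3, Taxon 4}.
Most parsimonious ingroup topology: (((Taxon 4,Taxon 3),Taxon 1),Taxon 9).
The clade {Taxon 1, Taxon 3, Taxon 4} is supported by C2: its derived state '1' occurs in exactly those taxa and in no other taxon (including the outgroup).

C2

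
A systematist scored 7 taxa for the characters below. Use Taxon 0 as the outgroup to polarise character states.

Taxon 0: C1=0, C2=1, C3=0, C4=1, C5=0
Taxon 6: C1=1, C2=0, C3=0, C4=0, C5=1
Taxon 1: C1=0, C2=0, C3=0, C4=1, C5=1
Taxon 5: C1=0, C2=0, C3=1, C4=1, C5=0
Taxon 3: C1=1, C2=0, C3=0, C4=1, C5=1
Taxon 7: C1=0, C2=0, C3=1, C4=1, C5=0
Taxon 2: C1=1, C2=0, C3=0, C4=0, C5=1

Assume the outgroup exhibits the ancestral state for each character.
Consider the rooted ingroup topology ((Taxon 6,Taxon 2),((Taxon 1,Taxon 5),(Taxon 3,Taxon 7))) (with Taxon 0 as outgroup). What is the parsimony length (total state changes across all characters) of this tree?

Map each character onto ((Taxon 6,Taxon 2),((Taxon 1,Taxon 5),(Taxon 3,Taxon 7))) (rooted by Taxon 0) and count the minimum state changes it requires (Fitch parsimony):
C1: 2; C2: 1; C3: 2; C4: 1; C5: 3.
Total tree length = 9.

9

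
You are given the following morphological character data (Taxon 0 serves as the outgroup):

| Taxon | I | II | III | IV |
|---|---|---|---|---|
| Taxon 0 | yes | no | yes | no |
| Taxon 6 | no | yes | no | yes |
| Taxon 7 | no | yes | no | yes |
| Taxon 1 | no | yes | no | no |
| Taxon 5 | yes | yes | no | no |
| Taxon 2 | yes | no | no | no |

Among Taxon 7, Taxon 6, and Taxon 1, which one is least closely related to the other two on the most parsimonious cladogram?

Taxon 1

Character polarity is set by the outgroup: the derived state is whichever differs from the outgroup's state, so for I, III the derived state is 'no', and for the remaining characters it is 'yes'.
Only Taxon 1, Taxon 6, and Taxon 7 show the derived state 'no' for I, supporting them as a clade.
II: derived state 'yes' in Taxon 1, Taxon 5, Taxon 6, and Taxon 7 only — synapomorphy for {Taxon 1, Taxon 5, Taxon 6, Taxon 7}.
All ingroup taxa share the derived state 'no' for III; it defines the ingroup but does not resolve relationships within it.
Only Taxon 6 and Taxon 7 show the derived state 'yes' for IV, supporting them as a clade.
Most parsimonious ingroup topology: ((((Taxon 6,Taxon 7),Taxon 1),Taxon 5),Taxon 2).
Taxon 6 and Taxon 7 share a more recent common ancestor with each other than either does with Taxon 1, so Taxon 1 is the least closely related of the three.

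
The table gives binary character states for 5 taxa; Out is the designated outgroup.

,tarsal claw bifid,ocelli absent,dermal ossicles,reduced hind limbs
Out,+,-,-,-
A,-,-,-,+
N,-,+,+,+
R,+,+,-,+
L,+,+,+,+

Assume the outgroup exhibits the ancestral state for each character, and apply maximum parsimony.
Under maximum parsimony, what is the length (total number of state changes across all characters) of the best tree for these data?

5

Character polarity is set by the outgroup: the derived state is whichever differs from the outgroup's state, so for tarsal claw bifid the derived state is '-', and for the remaining characters it is '+'.
tarsal claw bifid (state '-') occurs in A and N but conflicts with the nesting implied by the other characters — most parsimoniously interpreted as homoplasy.
ocelli absent (derived state '+') is shared by L, N, and R — a synapomorphy uniting that clade.
Only L and N show the derived state '+' for dermal ossicles, supporting them as a clade.
All ingroup taxa share the derived state '+' for reduced hind limbs; it defines the ingroup but does not resolve relationships within it.
Most parsimonious ingroup topology: (A,((N,L),R)).
Changes per character on this tree: tarsal claw bifid: 2; ocelli absent: 1; dermal ossicles: 1; reduced hind limbs: 1.
Total = 5.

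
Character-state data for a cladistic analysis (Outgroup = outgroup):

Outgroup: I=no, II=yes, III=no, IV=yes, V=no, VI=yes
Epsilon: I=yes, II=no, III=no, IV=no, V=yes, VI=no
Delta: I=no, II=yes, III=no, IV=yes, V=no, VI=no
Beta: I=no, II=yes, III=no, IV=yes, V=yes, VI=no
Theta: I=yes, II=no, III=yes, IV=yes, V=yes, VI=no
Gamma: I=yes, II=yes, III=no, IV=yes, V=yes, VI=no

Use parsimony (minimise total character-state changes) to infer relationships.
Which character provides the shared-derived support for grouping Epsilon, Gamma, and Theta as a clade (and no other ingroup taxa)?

Character polarity is set by the outgroup: the derived state is whichever differs from the outgroup's state, so for II, IV, VI the derived state is 'no', and for the remaining characters it is 'yes'.
I (derived state 'yes') is shared by Epsilon, Gamma, and Theta — a synapomorphy uniting that clade.
II: derived state 'no' in Epsilon and Theta only — synapomorphy for {Epsilon, Theta}.
III: derived state 'yes' in Theta only — an autapomorphy, so it tells us nothing about relationships among taxa.
IV (derived state 'no') is unique to Epsilon (autapomorphy; uninformative for grouping).
Only Beta, Epsilon, Gamma, and Theta show the derived state 'yes' for V, supporting them as a clade.
VI (derived state 'no') is shared by all ingroup taxa — unites the whole ingroup.
Most parsimonious ingroup topology: ((((Epsilon,Theta),Gamma),Beta),Delta).
The clade {Epsilon, Gamma, Theta} is supported by I: its derived state 'yes' occurs in exactly those taxa and in no other taxon (including the outgroup).

I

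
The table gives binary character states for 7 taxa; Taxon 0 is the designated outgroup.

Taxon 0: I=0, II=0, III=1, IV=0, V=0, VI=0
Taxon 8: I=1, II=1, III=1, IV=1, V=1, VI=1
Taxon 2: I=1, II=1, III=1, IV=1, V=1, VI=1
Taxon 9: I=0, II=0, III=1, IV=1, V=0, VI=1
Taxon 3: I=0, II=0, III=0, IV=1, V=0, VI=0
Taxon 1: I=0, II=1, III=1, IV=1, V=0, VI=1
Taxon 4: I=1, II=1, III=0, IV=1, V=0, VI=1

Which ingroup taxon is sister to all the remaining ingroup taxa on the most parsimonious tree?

Character polarity is set by the outgroup: the derived state is whichever differs from the outgroup's state, so for III the derived state is '0', and for the remaining characters it is '1'.
I: derived state '1' in Taxon 2, Taxon 4, and Taxon 8 only — synapomorphy for {Taxon 2, Taxon 4, Taxon 8}.
II: derived state '1' in Taxon 1, Taxon 2, Taxon 4, and Taxon 8 only — synapomorphy for {Taxon 1, Taxon 2, Taxon 4, Taxon 8}.
III groups Taxon 3 and Taxon 4, which is incompatible with the clades supported by the remaining characters; treating it as convergent (homoplasy) costs fewer steps than any alternative tree.
IV (derived state '1') is shared by all ingroup taxa — unites the whole ingroup.
V: derived state '1' in Taxon 2 and Taxon 8 only — synapomorphy for {Taxon 2, Taxon 8}.
VI: derived state '1' in Taxon 1, Taxon 2, Taxon 4, Taxon 8, and Taxon 9 only — synapomorphy for {Taxon 1, Taxon 2, Taxon 4, Taxon 8, Taxon 9}.
Most parsimonious ingroup topology: (((((Taxon 8,Taxon 2),Taxon 4),Taxon 1),Taxon 9),Taxon 3).
Taxon 3 is sister to the clade containing all other ingroup taxa, so it is the earliest-diverging (most basal) ingroup lineage.

Taxon 3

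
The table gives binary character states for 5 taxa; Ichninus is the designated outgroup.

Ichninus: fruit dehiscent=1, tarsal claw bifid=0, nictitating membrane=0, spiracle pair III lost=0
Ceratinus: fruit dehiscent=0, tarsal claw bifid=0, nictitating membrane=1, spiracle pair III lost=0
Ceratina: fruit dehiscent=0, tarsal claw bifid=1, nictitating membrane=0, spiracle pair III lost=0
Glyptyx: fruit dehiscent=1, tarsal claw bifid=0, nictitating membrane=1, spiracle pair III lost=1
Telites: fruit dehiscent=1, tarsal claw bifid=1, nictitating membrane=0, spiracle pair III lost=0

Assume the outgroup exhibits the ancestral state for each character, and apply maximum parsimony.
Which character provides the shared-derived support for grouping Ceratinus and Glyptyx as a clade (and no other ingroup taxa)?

nictitating membrane

Character polarity is set by the outgroup: the derived state is whichever differs from the outgroup's state, so for fruit dehiscent the derived state is '0', and for the remaining characters it is '1'.
fruit dehiscent groups Ceratina and Ceratinus, which is incompatible with the clades supported by the remaining characters; treating it as convergent (homoplasy) costs fewer steps than any alternative tree.
Only Ceratina and Telites show the derived state '1' for tarsal claw bifid, supporting them as a clade.
Only Ceratinus and Glyptyx show the derived state '1' for nictitating membrane, supporting them as a clade.
spiracle pair III lost (derived state '1') is unique to Glyptyx (autapomorphy; uninformative for grouping).
Most parsimonious ingroup topology: ((Ceratinus,Glyptyx),(Ceratina,Telites)).
The clade {Ceratinus, Glyptyx} is supported by nictitating membrane: its derived state '1' occurs in exactly those taxa and in no other taxon (including the outgroup).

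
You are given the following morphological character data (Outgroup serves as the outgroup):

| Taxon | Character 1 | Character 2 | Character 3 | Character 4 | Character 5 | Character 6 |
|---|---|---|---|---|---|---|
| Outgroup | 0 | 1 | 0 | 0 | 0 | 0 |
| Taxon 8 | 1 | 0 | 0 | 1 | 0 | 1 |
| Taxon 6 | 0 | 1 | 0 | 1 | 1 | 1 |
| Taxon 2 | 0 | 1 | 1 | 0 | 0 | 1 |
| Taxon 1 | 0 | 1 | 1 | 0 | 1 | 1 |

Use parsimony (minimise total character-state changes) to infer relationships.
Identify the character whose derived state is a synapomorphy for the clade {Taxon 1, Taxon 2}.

Character polarity is set by the outgroup: the derived state is whichever differs from the outgroup's state, so for Character 2 the derived state is '0', and for the remaining characters it is '1'.
Character 1 (derived state '1') is unique to Taxon 8 (autapomorphy; uninformative for grouping).
Character 2: derived state '0' in Taxon 8 only — an autapomorphy, so it tells us nothing about relationships among taxa.
Only Taxon 1 and Taxon 2 show the derived state '1' for Character 3, supporting them as a clade.
Only Taxon 6 and Taxon 8 show the derived state '1' for Character 4, supporting them as a clade.
Character 5 groups Taxon 1 and Taxon 6, which is incompatible with the clades supported by the remaining characters; treating it as convergent (homoplasy) costs fewer steps than any alternative tree.
Character 6 (derived state '1') is shared by all ingroup taxa — unites the whole ingroup.
Most parsimonious ingroup topology: ((Taxon 8,Taxon 6),(Taxon 2,Taxon 1)).
The clade {Taxon 1, Taxon 2} is supported by Character 3: its derived state '1' occurs in exactly those taxa and in no other taxon (including the outgroup).

Character 3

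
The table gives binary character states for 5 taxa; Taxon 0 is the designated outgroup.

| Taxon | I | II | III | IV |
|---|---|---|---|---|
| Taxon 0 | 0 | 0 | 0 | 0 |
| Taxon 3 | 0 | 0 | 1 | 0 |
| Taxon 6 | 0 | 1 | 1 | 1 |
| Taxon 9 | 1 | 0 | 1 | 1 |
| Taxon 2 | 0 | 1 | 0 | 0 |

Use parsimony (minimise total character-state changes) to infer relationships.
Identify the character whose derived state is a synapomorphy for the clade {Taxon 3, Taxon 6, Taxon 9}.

The outgroup has state '0' for every character, so '1' is the derived state throughout.
I: derived state '1' in Taxon 9 only — an autapomorphy, so it tells us nothing about relationships among taxa.
II (state '1') occurs in Taxon 2 and Taxon 6 but conflicts with the nesting implied by the other characters — most parsimoniously interpreted as homoplasy.
III: derived state '1' in Taxon 3, Taxon 6, and Taxon 9 only — synapomorphy for {Taxon 3, Taxon 6, Taxon 9}.
Only Taxon 6 and Taxon 9 show the derived state '1' for IV, supporting them as a clade.
Most parsimonious ingroup topology: ((Taxon 3,(Taxon 6,Taxon 9)),Taxon 2).
The clade {Taxon 3, Taxon 6, Taxon 9} is supported by III: its derived state '1' occurs in exactly those taxa and in no other taxon (including the outgroup).

III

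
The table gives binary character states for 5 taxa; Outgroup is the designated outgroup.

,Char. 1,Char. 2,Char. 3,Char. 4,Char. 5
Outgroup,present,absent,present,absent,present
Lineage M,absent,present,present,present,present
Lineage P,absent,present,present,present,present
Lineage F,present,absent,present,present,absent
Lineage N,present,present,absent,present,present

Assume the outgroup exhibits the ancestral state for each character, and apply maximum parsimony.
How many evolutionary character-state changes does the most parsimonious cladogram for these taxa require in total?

5

Character polarity is set by the outgroup: the derived state is whichever differs from the outgroup's state, so for Char. 1, Char. 3, Char. 5 the derived state is 'absent', and for the remaining characters it is 'present'.
Char. 1 (derived state 'absent') is shared by Lineage M and Lineage P — a synapomorphy uniting that clade.
Char. 2 (derived state 'present') is shared by Lineage M, Lineage N, and Lineage P — a synapomorphy uniting that clade.
Char. 3 (derived state 'absent') is unique to Lineage N (autapomorphy; uninformative for grouping).
All ingroup taxa share the derived state 'present' for Char. 4; it defines the ingroup but does not resolve relationships within it.
Char. 5 (derived state 'absent') is unique to Lineage F (autapomorphy; uninformative for grouping).
Most parsimonious ingroup topology: (((Lineage M,Lineage P),Lineage N),Lineage F).
Changes per character on this tree: Char. 1: 1; Char. 2: 1; Char. 3: 1; Char. 4: 1; Char. 5: 1.
Total = 5.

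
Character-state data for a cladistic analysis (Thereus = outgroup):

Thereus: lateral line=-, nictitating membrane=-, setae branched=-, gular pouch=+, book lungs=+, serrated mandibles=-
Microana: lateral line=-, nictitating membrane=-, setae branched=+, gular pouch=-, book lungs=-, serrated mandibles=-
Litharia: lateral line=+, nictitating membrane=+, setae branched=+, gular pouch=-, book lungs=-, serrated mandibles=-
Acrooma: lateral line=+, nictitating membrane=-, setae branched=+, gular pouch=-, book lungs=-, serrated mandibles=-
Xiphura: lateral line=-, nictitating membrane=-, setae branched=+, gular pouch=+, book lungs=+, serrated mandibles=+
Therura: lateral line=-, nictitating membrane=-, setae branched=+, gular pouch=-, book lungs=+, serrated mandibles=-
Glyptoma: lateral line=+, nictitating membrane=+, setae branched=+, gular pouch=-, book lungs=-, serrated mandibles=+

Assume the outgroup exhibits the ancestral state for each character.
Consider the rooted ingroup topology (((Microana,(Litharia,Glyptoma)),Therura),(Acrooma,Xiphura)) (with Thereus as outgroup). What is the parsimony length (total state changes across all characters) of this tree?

Map each character onto (((Microana,(Litharia,Glyptoma)),Therura),(Acrooma,Xiphura)) (rooted by Thereus) and count the minimum state changes it requires (Fitch parsimony):
lateral line: 2; nictitating membrane: 1; setae branched: 1; gular pouch: 2; book lungs: 2; serrated mandibles: 2.
Total tree length = 10.

10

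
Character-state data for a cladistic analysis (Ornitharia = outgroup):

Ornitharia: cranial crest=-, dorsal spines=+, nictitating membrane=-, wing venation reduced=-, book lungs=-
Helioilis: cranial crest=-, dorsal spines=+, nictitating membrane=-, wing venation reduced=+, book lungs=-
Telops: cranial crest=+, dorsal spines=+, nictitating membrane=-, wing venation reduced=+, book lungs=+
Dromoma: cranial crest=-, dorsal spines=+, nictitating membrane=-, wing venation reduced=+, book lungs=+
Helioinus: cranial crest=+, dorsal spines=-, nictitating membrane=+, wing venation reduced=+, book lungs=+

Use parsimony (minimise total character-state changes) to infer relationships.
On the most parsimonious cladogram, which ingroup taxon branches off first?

Character polarity is set by the outgroup: the derived state is whichever differs from the outgroup's state, so for dorsal spines the derived state is '-', and for the remaining characters it is '+'.
cranial crest (derived state '+') is shared by Helioinus and Telops — a synapomorphy uniting that clade.
dorsal spines: derived state '-' in Helioinus only — an autapomorphy, so it tells us nothing about relationships among taxa.
nictitating membrane: derived state '+' in Helioinus only — an autapomorphy, so it tells us nothing about relationships among taxa.
All ingroup taxa share the derived state '+' for wing venation reduced; it defines the ingroup but does not resolve relationships within it.
Only Dromoma, Helioinus, and Telops show the derived state '+' for book lungs, supporting them as a clade.
Most parsimonious ingroup topology: (Helioilis,((Telops,Helioinus),Dromoma)).
Helioilis is sister to the clade containing all other ingroup taxa, so it is the earliest-diverging (most basal) ingroup lineage.

Helioilis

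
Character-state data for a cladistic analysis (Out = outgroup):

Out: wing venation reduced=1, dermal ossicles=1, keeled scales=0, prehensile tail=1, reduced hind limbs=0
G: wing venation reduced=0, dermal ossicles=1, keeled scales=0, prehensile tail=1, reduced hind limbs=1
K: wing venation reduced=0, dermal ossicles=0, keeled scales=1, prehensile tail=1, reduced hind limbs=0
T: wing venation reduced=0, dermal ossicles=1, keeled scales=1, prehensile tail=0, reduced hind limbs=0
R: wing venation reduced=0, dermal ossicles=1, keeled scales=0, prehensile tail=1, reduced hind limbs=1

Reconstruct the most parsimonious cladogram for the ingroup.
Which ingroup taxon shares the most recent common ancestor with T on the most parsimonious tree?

K

Character polarity is set by the outgroup: the derived state is whichever differs from the outgroup's state, so for wing venation reduced, dermal ossicles, prehensile tail the derived state is '0', and for the remaining characters it is '1'.
wing venation reduced (derived state '0') is shared by all ingroup taxa — unites the whole ingroup.
dermal ossicles (derived state '0') is unique to K (autapomorphy; uninformative for grouping).
keeled scales (derived state '1') is shared by K and T — a synapomorphy uniting that clade.
prehensile tail (derived state '0') is unique to T (autapomorphy; uninformative for grouping).
reduced hind limbs (derived state '1') is shared by G and R — a synapomorphy uniting that clade.
Most parsimonious ingroup topology: ((G,R),(K,T)).
T and K form a cherry on this tree, so they are sister taxa.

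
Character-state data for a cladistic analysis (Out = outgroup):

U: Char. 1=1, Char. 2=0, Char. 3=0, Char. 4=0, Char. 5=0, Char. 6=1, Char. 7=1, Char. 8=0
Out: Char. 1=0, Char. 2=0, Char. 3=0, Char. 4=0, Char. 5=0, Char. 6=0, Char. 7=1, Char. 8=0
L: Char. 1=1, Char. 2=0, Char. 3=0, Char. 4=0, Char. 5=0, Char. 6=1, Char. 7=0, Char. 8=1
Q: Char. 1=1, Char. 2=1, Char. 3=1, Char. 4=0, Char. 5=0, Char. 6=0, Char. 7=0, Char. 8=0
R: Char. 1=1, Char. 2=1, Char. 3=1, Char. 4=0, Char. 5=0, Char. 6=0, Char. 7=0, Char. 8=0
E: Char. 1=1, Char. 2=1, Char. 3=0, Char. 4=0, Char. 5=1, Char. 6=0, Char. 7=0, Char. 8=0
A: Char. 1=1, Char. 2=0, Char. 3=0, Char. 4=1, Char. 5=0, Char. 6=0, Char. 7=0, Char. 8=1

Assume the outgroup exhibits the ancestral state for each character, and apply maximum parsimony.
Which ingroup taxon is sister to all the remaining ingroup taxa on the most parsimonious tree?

Character polarity is set by the outgroup: the derived state is whichever differs from the outgroup's state, so for Char. 7 the derived state is '0', and for the remaining characters it is '1'.
Char. 1 (derived state '1') is shared by all ingroup taxa — unites the whole ingroup.
Only E, Q, and R show the derived state '1' for Char. 2, supporting them as a clade.
Only Q and R show the derived state '1' for Char. 3, supporting them as a clade.
Char. 4 (derived state '1') is unique to A (autapomorphy; uninformative for grouping).
Char. 5 (derived state '1') is unique to E (autapomorphy; uninformative for grouping).
Char. 6 (state '1') occurs in L and U but conflicts with the nesting implied by the other characters — most parsimoniously interpreted as homoplasy.
Char. 7 (derived state '0') is shared by A, E, L, Q, and R — a synapomorphy uniting that clade.
Char. 8: derived state '1' in A and L only — synapomorphy for {A, L}.
Most parsimonious ingroup topology: ((((R,Q),E),(L,A)),U).
U is sister to the clade containing all other ingroup taxa, so it is the earliest-diverging (most basal) ingroup lineage.

U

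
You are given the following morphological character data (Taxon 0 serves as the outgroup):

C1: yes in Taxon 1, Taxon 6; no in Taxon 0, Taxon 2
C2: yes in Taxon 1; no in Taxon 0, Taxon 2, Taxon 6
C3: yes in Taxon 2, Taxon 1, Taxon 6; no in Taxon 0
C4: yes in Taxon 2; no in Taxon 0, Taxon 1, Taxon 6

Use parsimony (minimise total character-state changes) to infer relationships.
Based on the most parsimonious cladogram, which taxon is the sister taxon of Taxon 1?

Taxon 6

The outgroup has state 'no' for every character, so 'yes' is the derived state throughout.
Only Taxon 1 and Taxon 6 show the derived state 'yes' for C1, supporting them as a clade.
C2 (derived state 'yes') is unique to Taxon 1 (autapomorphy; uninformative for grouping).
C3 (derived state 'yes') is shared by all ingroup taxa — unites the whole ingroup.
C4 (derived state 'yes') is unique to Taxon 2 (autapomorphy; uninformative for grouping).
Most parsimonious ingroup topology: (Taxon 2,(Taxon 1,Taxon 6)).
Taxon 1 and Taxon 6 form a cherry on this tree, so they are sister taxa.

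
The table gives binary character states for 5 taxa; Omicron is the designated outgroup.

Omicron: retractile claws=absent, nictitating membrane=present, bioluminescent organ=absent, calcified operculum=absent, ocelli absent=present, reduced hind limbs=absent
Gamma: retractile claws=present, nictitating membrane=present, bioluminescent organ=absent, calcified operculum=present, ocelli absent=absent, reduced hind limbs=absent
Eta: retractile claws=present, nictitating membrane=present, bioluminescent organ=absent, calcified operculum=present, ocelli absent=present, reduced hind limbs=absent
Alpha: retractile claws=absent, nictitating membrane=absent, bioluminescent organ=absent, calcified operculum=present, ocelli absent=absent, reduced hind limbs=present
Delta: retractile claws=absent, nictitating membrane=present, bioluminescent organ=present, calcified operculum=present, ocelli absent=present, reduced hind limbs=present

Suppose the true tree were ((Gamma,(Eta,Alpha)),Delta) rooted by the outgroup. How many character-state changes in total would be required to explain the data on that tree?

Map each character onto ((Gamma,(Eta,Alpha)),Delta) (rooted by Omicron) and count the minimum state changes it requires (Fitch parsimony):
retractile claws: 2; nictitating membrane: 1; bioluminescent organ: 1; calcified operculum: 1; ocelli absent: 2; reduced hind limbs: 2.
Total tree length = 9.

9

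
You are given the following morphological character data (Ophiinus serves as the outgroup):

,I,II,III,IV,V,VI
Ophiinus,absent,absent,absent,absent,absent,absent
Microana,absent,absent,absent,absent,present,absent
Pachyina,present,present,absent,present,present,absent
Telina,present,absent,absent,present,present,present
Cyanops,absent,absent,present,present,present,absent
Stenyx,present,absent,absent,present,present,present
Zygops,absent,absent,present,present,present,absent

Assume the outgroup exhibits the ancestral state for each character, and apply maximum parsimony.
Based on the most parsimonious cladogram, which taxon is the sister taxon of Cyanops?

Zygops

The outgroup has state 'absent' for every character, so 'present' is the derived state throughout.
I (derived state 'present') is shared by Pachyina, Stenyx, and Telina — a synapomorphy uniting that clade.
II: derived state 'present' in Pachyina only — an autapomorphy, so it tells us nothing about relationships among taxa.
III (derived state 'present') is shared by Cyanops and Zygops — a synapomorphy uniting that clade.
IV (derived state 'present') is shared by Cyanops, Pachyina, Stenyx, Telina, and Zygops — a synapomorphy uniting that clade.
All ingroup taxa share the derived state 'present' for V; it defines the ingroup but does not resolve relationships within it.
VI (derived state 'present') is shared by Stenyx and Telina — a synapomorphy uniting that clade.
Most parsimonious ingroup topology: (Microana,((Pachyina,(Telina,Stenyx)),(Cyanops,Zygops))).
Cyanops and Zygops form a cherry on this tree, so they are sister taxa.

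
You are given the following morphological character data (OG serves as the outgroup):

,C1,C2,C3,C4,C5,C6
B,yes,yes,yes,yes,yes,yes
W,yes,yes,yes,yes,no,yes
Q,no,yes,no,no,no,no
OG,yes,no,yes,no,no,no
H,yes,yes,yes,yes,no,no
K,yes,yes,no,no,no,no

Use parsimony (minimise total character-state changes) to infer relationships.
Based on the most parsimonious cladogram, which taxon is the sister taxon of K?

Character polarity is set by the outgroup: the derived state is whichever differs from the outgroup's state, so for C1, C3 the derived state is 'no', and for the remaining characters it is 'yes'.
C1: derived state 'no' in Q only — an autapomorphy, so it tells us nothing about relationships among taxa.
C2 (derived state 'yes') is shared by all ingroup taxa — unites the whole ingroup.
C3 (derived state 'no') is shared by K and Q — a synapomorphy uniting that clade.
C4 (derived state 'yes') is shared by B, H, and W — a synapomorphy uniting that clade.
C5 (derived state 'yes') is unique to B (autapomorphy; uninformative for grouping).
Only B and W show the derived state 'yes' for C6, supporting them as a clade.
Most parsimonious ingroup topology: (((B,W),H),(Q,K)).
K and Q form a cherry on this tree, so they are sister taxa.

Q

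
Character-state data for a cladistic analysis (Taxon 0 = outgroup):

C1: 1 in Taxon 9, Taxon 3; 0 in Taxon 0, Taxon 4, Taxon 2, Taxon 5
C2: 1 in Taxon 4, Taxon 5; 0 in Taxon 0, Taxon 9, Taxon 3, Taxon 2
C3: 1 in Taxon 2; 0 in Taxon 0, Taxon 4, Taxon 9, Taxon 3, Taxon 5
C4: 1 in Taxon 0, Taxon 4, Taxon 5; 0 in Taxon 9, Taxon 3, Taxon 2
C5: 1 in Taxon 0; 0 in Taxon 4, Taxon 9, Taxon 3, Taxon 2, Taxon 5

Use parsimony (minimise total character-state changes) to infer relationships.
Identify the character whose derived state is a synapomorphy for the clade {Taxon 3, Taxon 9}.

Character polarity is set by the outgroup: the derived state is whichever differs from the outgroup's state, so for C4, C5 the derived state is '0', and for the remaining characters it is '1'.
C1 (derived state '1') is shared by Taxon 3 and Taxon 9 — a synapomorphy uniting that clade.
C2 (derived state '1') is shared by Taxon 4 and Taxon 5 — a synapomorphy uniting that clade.
C3: derived state '1' in Taxon 2 only — an autapomorphy, so it tells us nothing about relationships among taxa.
C4: derived state '0' in Taxon 2, Taxon 3, and Taxon 9 only — synapomorphy for {Taxon 2, Taxon 3, Taxon 9}.
All ingroup taxa share the derived state '0' for C5; it defines the ingroup but does not resolve relationships within it.
Most parsimonious ingroup topology: ((Taxon 4,Taxon 5),((Taxon 9,Taxon 3),Taxon 2)).
The clade {Taxon 3, Taxon 9} is supported by C1: its derived state '1' occurs in exactly those taxa and in no other taxon (including the outgroup).

C1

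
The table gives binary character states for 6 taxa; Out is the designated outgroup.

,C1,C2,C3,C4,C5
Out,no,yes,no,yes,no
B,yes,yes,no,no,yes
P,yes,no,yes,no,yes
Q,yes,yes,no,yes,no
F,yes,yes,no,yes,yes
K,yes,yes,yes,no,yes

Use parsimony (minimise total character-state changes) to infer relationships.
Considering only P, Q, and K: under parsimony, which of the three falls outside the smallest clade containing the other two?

Q

Character polarity is set by the outgroup: the derived state is whichever differs from the outgroup's state, so for C2, C4 the derived state is 'no', and for the remaining characters it is 'yes'.
C1 (derived state 'yes') is shared by all ingroup taxa — unites the whole ingroup.
C2 (derived state 'no') is unique to P (autapomorphy; uninformative for grouping).
C3 (derived state 'yes') is shared by K and P — a synapomorphy uniting that clade.
Only B, K, and P show the derived state 'no' for C4, supporting them as a clade.
C5 (derived state 'yes') is shared by B, F, K, and P — a synapomorphy uniting that clade.
Most parsimonious ingroup topology: (((B,(P,K)),F),Q).
P and K share a more recent common ancestor with each other than either does with Q, so Q is the least closely related of the three.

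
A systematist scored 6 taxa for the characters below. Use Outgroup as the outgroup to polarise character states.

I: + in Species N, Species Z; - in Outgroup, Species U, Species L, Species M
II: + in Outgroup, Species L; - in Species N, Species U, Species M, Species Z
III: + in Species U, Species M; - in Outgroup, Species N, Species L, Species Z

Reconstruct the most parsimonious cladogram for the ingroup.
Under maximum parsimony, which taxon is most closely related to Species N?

Species Z

Character polarity is set by the outgroup: the derived state is whichever differs from the outgroup's state, so for II the derived state is '-', and for the remaining characters it is '+'.
Only Species N and Species Z show the derived state '+' for I, supporting them as a clade.
II (derived state '-') is shared by Species M, Species N, Species U, and Species Z — a synapomorphy uniting that clade.
III (derived state '+') is shared by Species M and Species U — a synapomorphy uniting that clade.
Most parsimonious ingroup topology: (((Species N,Species Z),(Species U,Species M)),Species L).
Species N and Species Z form a cherry on this tree, so they are sister taxa.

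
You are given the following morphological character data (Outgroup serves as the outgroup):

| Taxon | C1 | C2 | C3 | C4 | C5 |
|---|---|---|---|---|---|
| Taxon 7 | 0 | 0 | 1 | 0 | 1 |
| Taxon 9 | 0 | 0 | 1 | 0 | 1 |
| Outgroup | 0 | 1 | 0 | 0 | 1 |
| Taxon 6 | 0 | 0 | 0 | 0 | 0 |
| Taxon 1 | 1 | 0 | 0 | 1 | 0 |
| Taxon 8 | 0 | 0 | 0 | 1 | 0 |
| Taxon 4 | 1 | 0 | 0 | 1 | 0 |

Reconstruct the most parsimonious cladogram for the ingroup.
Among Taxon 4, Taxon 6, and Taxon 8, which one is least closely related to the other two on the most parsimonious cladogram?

Character polarity is set by the outgroup: the derived state is whichever differs from the outgroup's state, so for C2, C5 the derived state is '0', and for the remaining characters it is '1'.
C1 (derived state '1') is shared by Taxon 1 and Taxon 4 — a synapomorphy uniting that clade.
C2 (derived state '0') is shared by all ingroup taxa — unites the whole ingroup.
C3 (derived state '1') is shared by Taxon 7 and Taxon 9 — a synapomorphy uniting that clade.
C4 (derived state '1') is shared by Taxon 1, Taxon 4, and Taxon 8 — a synapomorphy uniting that clade.
Only Taxon 1, Taxon 4, Taxon 6, and Taxon 8 show the derived state '0' for C5, supporting them as a clade.
Most parsimonious ingroup topology: ((Taxon 6,(Taxon 8,(Taxon 1,Taxon 4))),(Taxon 9,Taxon 7)).
Taxon 4 and Taxon 8 share a more recent common ancestor with each other than either does with Taxon 6, so Taxon 6 is the least closely related of the three.

Taxon 6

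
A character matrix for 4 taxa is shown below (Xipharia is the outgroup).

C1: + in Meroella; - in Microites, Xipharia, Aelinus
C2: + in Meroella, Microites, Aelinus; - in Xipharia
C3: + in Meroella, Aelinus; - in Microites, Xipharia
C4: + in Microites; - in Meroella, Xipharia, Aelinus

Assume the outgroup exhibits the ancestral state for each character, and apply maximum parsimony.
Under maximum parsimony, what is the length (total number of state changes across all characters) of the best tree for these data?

4

The outgroup has state '-' for every character, so '+' is the derived state throughout.
C1 (derived state '+') is unique to Meroella (autapomorphy; uninformative for grouping).
C2 (derived state '+') is shared by all ingroup taxa — unites the whole ingroup.
C3 (derived state '+') is shared by Aelinus and Meroella — a synapomorphy uniting that clade.
C4 (derived state '+') is unique to Microites (autapomorphy; uninformative for grouping).
Most parsimonious ingroup topology: (Microites,(Meroella,Aelinus)).
Changes per character on this tree: C1: 1; C2: 1; C3: 1; C4: 1.
Total = 4.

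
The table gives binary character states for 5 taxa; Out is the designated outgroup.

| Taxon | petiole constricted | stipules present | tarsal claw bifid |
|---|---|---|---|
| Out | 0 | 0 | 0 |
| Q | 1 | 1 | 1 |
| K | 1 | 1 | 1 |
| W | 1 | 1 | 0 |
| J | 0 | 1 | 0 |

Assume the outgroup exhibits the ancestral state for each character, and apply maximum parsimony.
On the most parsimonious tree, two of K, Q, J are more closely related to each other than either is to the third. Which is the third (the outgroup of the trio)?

The outgroup has state '0' for every character, so '1' is the derived state throughout.
Only K, Q, and W show the derived state '1' for petiole constricted, supporting them as a clade.
stipules present (derived state '1') is shared by all ingroup taxa — unites the whole ingroup.
tarsal claw bifid: derived state '1' in K and Q only — synapomorphy for {K, Q}.
Most parsimonious ingroup topology: (((Q,K),W),J).
K and Q share a more recent common ancestor with each other than either does with J, so J is the least closely related of the three.

J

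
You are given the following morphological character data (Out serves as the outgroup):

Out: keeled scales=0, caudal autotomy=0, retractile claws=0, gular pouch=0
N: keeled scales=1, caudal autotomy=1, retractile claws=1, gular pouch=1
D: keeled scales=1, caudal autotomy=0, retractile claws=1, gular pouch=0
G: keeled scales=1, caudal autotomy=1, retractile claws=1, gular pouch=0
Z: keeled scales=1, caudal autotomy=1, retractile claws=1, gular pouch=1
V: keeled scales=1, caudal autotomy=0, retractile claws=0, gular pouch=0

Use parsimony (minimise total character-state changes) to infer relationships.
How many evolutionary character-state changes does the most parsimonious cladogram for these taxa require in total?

The outgroup has state '0' for every character, so '1' is the derived state throughout.
keeled scales (derived state '1') is shared by all ingroup taxa — unites the whole ingroup.
caudal autotomy (derived state '1') is shared by G, N, and Z — a synapomorphy uniting that clade.
retractile claws (derived state '1') is shared by D, G, N, and Z — a synapomorphy uniting that clade.
gular pouch (derived state '1') is shared by N and Z — a synapomorphy uniting that clade.
Most parsimonious ingroup topology: ((((N,Z),G),D),V).
Changes per character on this tree: keeled scales: 1; caudal autotomy: 1; retractile claws: 1; gular pouch: 1.
Total = 4.

4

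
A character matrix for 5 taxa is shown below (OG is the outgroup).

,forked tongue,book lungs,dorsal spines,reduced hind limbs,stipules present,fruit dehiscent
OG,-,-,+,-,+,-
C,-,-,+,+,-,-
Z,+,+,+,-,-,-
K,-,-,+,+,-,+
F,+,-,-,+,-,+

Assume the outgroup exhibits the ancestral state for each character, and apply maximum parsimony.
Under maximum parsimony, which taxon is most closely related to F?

Character polarity is set by the outgroup: the derived state is whichever differs from the outgroup's state, so for dorsal spines, stipules present the derived state is '-', and for the remaining characters it is '+'.
forked tongue (state '+') occurs in F and Z but conflicts with the nesting implied by the other characters — most parsimoniously interpreted as homoplasy.
book lungs (derived state '+') is unique to Z (autapomorphy; uninformative for grouping).
dorsal spines: derived state '-' in F only — an autapomorphy, so it tells us nothing about relationships among taxa.
reduced hind limbs: derived state '+' in C, F, and K only — synapomorphy for {C, F, K}.
stipules present (derived state '-') is shared by all ingroup taxa — unites the whole ingroup.
fruit dehiscent (derived state '+') is shared by F and K — a synapomorphy uniting that clade.
Most parsimonious ingroup topology: ((C,(K,F)),Z).
F and K form a cherry on this tree, so they are sister taxa.

K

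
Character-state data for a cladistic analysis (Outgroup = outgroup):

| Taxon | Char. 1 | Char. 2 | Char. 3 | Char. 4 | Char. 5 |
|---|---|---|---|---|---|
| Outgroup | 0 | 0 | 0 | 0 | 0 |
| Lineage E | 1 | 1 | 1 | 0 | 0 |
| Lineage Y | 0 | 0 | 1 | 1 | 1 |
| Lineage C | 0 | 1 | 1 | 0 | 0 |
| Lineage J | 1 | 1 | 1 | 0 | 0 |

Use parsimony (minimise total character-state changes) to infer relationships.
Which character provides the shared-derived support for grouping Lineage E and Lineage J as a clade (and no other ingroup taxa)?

Char. 1

The outgroup has state '0' for every character, so '1' is the derived state throughout.
Char. 1: derived state '1' in Lineage E and Lineage J only — synapomorphy for {Lineage E, Lineage J}.
Char. 2: derived state '1' in Lineage C, Lineage E, and Lineage J only — synapomorphy for {Lineage C, Lineage E, Lineage J}.
All ingroup taxa share the derived state '1' for Char. 3; it defines the ingroup but does not resolve relationships within it.
Char. 4 (derived state '1') is unique to Lineage Y (autapomorphy; uninformative for grouping).
Char. 5 (derived state '1') is unique to Lineage Y (autapomorphy; uninformative for grouping).
Most parsimonious ingroup topology: (((Lineage E,Lineage J),Lineage C),Lineage Y).
The clade {Lineage E, Lineage J} is supported by Char. 1: its derived state '1' occurs in exactly those taxa and in no other taxon (including the outgroup).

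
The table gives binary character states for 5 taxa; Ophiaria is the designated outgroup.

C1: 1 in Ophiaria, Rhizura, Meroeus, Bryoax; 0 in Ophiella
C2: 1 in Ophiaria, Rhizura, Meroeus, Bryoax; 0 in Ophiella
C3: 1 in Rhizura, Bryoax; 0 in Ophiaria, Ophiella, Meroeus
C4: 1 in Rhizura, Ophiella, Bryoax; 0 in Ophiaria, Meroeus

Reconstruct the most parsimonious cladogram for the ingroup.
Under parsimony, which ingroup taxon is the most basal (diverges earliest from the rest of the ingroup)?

Character polarity is set by the outgroup: the derived state is whichever differs from the outgroup's state, so for C1, C2 the derived state is '0', and for the remaining characters it is '1'.
C1 (derived state '0') is unique to Ophiella (autapomorphy; uninformative for grouping).
C2: derived state '0' in Ophiella only — an autapomorphy, so it tells us nothing about relationships among taxa.
C3 (derived state '1') is shared by Bryoax and Rhizura — a synapomorphy uniting that clade.
Only Bryoax, Ophiella, and Rhizura show the derived state '1' for C4, supporting them as a clade.
Most parsimonious ingroup topology: (((Rhizura,Bryoax),Ophiella),Meroeus).
Meroeus is sister to the clade containing all other ingroup taxa, so it is the earliest-diverging (most basal) ingroup lineage.

Meroeus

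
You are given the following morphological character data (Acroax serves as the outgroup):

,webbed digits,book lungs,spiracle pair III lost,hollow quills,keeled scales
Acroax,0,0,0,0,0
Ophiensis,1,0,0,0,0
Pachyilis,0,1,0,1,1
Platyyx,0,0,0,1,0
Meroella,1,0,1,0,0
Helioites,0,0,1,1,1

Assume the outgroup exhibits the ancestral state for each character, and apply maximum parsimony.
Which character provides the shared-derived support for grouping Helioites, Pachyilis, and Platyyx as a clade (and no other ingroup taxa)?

hollow quills

The outgroup has state '0' for every character, so '1' is the derived state throughout.
webbed digits: derived state '1' in Meroella and Ophiensis only — synapomorphy for {Meroella, Ophiensis}.
book lungs: derived state '1' in Pachyilis only — an autapomorphy, so it tells us nothing about relationships among taxa.
spiracle pair III lost (state '1') occurs in Helioites and Meroella but conflicts with the nesting implied by the other characters — most parsimoniously interpreted as homoplasy.
hollow quills (derived state '1') is shared by Helioites, Pachyilis, and Platyyx — a synapomorphy uniting that clade.
Only Helioites and Pachyilis show the derived state '1' for keeled scales, supporting them as a clade.
Most parsimonious ingroup topology: ((Ophiensis,Meroella),((Pachyilis,Helioites),Platyyx)).
The clade {Helioites, Pachyilis, Platyyx} is supported by hollow quills: its derived state '1' occurs in exactly those taxa and in no other taxon (including the outgroup).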